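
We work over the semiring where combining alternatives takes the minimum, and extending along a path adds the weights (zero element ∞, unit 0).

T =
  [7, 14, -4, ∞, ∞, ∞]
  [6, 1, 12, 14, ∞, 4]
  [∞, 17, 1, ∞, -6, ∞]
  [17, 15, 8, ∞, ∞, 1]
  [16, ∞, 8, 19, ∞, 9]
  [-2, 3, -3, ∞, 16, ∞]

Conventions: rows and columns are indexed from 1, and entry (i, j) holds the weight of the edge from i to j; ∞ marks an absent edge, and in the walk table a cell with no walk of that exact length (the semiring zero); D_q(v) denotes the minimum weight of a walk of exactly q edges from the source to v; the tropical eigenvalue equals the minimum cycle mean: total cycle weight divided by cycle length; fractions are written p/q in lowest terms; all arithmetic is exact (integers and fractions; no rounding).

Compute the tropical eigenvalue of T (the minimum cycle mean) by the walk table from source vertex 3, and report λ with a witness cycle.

q=0: [∞, ∞, 0, ∞, ∞, ∞]
q=1: [∞, 17, 1, ∞, -6, ∞]
q=2: [10, 18, 2, 13, -5, 3]
q=3: [1, 6, 0, 14, -4, 4]
q=4: [2, 7, -3, 15, -6, 5]
q=5: [3, 8, -2, 13, -9, 3]
q=6: [1, 6, -1, 10, -8, 0]
Optimal cycle mean attained by: cycle 1->3->5->6->1, total (-4) + (-6) + 9 + (-2), length 4.
Answer: λ = -3/4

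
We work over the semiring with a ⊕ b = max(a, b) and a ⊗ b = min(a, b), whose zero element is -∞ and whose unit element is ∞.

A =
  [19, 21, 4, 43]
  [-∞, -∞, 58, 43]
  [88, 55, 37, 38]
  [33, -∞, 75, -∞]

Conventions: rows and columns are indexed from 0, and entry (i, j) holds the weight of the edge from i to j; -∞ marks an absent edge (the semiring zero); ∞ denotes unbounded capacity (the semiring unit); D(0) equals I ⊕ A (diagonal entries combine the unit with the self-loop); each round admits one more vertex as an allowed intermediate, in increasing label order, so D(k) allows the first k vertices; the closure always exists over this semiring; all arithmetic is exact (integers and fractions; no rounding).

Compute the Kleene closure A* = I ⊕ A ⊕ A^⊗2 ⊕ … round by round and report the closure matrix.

D(0):
  [∞, 21, 4, 43]
  [-∞, ∞, 58, 43]
  [88, 55, ∞, 38]
  [33, -∞, 75, ∞]
D(1):
  [∞, 21, 4, 43]
  [-∞, ∞, 58, 43]
  [88, 55, ∞, 43]
  [33, 21, 75, ∞]
D(2):
  [∞, 21, 21, 43]
  [-∞, ∞, 58, 43]
  [88, 55, ∞, 43]
  [33, 21, 75, ∞]
D(3):
  [∞, 21, 21, 43]
  [58, ∞, 58, 43]
  [88, 55, ∞, 43]
  [75, 55, 75, ∞]
D(4):
  [∞, 43, 43, 43]
  [58, ∞, 58, 43]
  [88, 55, ∞, 43]
  [75, 55, 75, ∞]
Answer: A* = [[∞, 43, 43, 43], [58, ∞, 58, 43], [88, 55, ∞, 43], [75, 55, 75, ∞]]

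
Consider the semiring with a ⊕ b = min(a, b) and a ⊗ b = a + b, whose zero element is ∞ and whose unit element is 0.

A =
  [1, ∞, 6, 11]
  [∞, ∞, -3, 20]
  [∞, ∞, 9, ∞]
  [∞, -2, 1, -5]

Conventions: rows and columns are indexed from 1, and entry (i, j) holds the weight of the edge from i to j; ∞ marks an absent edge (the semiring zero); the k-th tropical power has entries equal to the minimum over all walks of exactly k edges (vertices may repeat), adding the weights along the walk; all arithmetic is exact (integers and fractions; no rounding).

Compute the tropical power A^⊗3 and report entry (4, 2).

A^⊗2:
  [2, 9, 7, 6]
  [∞, 18, 6, 15]
  [∞, ∞, 18, ∞]
  [∞, -7, -5, -10]
A^⊗3:
  [3, 4, 6, 1]
  [∞, 13, 15, 10]
  [∞, ∞, 27, ∞]
  [∞, -12, -10, -15]
Key observation: the optimum is the walk 4->4->4->2, with weight (-5) + (-5) + (-2) = -12.
Optimal value attained by: walk 4->4->4->2.
Answer: (A^⊗3)[4][2] = -12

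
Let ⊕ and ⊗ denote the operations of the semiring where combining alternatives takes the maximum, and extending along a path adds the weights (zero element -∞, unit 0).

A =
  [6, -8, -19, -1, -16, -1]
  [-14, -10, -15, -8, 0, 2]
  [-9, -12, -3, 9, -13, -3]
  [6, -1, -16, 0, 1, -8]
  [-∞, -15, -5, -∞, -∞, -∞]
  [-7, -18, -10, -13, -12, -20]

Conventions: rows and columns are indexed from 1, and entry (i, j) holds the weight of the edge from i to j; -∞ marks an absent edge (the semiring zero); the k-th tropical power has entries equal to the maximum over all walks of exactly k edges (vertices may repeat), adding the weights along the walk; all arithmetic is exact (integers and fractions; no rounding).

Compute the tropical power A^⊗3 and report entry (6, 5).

A^⊗2:
  [12, -2, -11, 5, 0, 5]
  [-2, -9, -5, -6, -7, -8]
  [15, 8, -6, 9, 10, 1]
  [12, -1, -4, 5, 1, 5]
  [-14, -17, -8, 4, -15, -8]
  [-1, -14, -13, -1, -12, -8]
A^⊗3:
  [18, 4, -5, 11, 6, 11]
  [4, -7, -8, 4, -5, -3]
  [21, 8, 5, 14, 10, 14]
  [18, 4, -4, 11, 6, 11]
  [10, 3, -11, 4, 5, -4]
  [5, -2, -16, -1, 0, -2]
Key observation: the optimum is the walk 6->3->4->5, with weight (-10) + 9 + 1 = 0.
Optimal value attained by: walk 6->3->4->5.
Answer: (A^⊗3)[6][5] = 0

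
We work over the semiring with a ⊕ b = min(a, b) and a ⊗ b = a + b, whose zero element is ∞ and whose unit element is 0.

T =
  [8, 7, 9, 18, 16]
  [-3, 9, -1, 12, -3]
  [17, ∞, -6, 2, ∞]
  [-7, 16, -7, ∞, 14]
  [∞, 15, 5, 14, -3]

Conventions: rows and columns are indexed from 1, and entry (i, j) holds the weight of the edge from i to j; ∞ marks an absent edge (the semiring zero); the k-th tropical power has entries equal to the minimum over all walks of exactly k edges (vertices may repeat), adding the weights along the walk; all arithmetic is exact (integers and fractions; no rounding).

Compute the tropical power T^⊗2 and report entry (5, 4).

T^⊗2:
  [4, 15, 3, 11, 4]
  [5, 4, -7, 1, -6]
  [-5, 18, -12, -4, 16]
  [1, 0, -13, -5, 9]
  [7, 12, -1, 7, -6]
Key observation: the optimum is the walk 5->3->4, with weight 5 + 2 = 7.
Optimal value attained by: walk 5->3->4.
Answer: (T^⊗2)[5][4] = 7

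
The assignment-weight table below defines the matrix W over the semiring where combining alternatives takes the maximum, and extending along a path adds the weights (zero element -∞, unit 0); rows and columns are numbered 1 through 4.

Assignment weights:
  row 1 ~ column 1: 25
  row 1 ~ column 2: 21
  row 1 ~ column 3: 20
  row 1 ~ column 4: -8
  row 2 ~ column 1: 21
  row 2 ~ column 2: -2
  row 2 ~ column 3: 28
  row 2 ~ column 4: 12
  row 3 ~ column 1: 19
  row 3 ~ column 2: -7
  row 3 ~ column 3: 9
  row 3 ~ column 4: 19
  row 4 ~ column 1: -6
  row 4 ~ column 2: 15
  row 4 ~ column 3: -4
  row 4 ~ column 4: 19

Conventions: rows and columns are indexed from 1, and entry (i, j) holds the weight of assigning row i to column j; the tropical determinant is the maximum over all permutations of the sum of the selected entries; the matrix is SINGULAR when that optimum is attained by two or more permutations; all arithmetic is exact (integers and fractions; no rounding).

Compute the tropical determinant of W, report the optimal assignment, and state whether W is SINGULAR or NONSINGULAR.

σ = (1, 2, 3, 4): 25 + (-2) + 9 + 19 = 51
σ = (1, 2, 4, 3): 25 + (-2) + 19 + (-4) = 38
σ = (1, 3, 2, 4): 25 + 28 + (-7) + 19 = 65
σ = (1, 3, 4, 2): 25 + 28 + 19 + 15 = 87
σ = (1, 4, 2, 3): 25 + 12 + (-7) + (-4) = 26
σ = (1, 4, 3, 2): 25 + 12 + 9 + 15 = 61
σ = (2, 1, 3, 4): 21 + 21 + 9 + 19 = 70
σ = (2, 1, 4, 3): 21 + 21 + 19 + (-4) = 57
σ = (2, 3, 1, 4): 21 + 28 + 19 + 19 = 87
σ = (2, 3, 4, 1): 21 + 28 + 19 + (-6) = 62
σ = (2, 4, 1, 3): 21 + 12 + 19 + (-4) = 48
σ = (2, 4, 3, 1): 21 + 12 + 9 + (-6) = 36
σ = (3, 1, 2, 4): 20 + 21 + (-7) + 19 = 53
σ = (3, 1, 4, 2): 20 + 21 + 19 + 15 = 75
σ = (3, 2, 1, 4): 20 + (-2) + 19 + 19 = 56
σ = (3, 2, 4, 1): 20 + (-2) + 19 + (-6) = 31
σ = (3, 4, 1, 2): 20 + 12 + 19 + 15 = 66
σ = (3, 4, 2, 1): 20 + 12 + (-7) + (-6) = 19
σ = (4, 1, 2, 3): (-8) + 21 + (-7) + (-4) = 2
σ = (4, 1, 3, 2): (-8) + 21 + 9 + 15 = 37
σ = (4, 2, 1, 3): (-8) + (-2) + 19 + (-4) = 5
σ = (4, 2, 3, 1): (-8) + (-2) + 9 + (-6) = -7
σ = (4, 3, 1, 2): (-8) + 28 + 19 + 15 = 54
σ = (4, 3, 2, 1): (-8) + 28 + (-7) + (-6) = 7
Optimal value attained by: σ = (1, 3, 4, 2).
Answer: det⊕(W) = 87; verdict: SINGULAR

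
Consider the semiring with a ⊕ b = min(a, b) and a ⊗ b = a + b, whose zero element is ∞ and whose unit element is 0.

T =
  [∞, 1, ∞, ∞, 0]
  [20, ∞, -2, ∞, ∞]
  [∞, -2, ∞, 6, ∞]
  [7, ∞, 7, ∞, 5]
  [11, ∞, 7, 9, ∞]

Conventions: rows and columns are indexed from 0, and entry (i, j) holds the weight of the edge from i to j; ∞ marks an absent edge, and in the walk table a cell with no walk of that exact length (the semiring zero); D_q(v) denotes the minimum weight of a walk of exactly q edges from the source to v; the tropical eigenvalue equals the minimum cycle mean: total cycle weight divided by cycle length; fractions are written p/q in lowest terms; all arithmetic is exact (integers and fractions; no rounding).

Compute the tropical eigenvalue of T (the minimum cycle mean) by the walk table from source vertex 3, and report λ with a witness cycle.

q=0: [∞, ∞, ∞, 0, ∞]
q=1: [7, ∞, 7, ∞, 5]
q=2: [16, 5, 12, 13, 7]
q=3: [18, 10, 3, 16, 16]
q=4: [23, 1, 8, 9, 18]
q=5: [16, 6, -1, 14, 14]
Optimal cycle mean attained by: cycle 1->2->1, total (-2) + (-2), length 2.
Answer: λ = -2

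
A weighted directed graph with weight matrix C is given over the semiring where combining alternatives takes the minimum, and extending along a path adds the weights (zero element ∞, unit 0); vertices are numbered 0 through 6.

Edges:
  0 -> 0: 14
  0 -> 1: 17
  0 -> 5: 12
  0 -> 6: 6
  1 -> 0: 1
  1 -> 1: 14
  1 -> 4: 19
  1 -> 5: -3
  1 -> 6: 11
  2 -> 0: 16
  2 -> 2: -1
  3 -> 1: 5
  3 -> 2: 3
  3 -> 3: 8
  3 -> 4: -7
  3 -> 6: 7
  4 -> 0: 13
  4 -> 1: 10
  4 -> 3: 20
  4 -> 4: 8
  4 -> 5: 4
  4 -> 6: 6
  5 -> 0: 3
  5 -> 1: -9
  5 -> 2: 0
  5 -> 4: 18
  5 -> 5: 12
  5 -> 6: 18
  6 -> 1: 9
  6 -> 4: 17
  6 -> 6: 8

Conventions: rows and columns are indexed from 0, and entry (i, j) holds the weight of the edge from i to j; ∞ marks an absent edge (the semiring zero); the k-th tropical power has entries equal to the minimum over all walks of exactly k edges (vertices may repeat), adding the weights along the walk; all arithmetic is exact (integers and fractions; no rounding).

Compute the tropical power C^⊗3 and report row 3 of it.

C^⊗2:
  [15, 3, 12, ∞, 23, 14, 14]
  [0, -12, -3, 39, 15, 9, 7]
  [15, 33, -2, ∞, ∞, 28, 22]
  [6, 3, 2, 13, 1, -3, -1]
  [7, -5, 4, 28, 13, 7, 14]
  [-8, 3, -1, 38, 10, -12, 2]
  [10, 17, ∞, 37, 25, 6, 16]
C^⊗3:
  [4, 5, 11, 43, 22, 0, 14]
  [-11, 0, -4, 35, 7, -15, -1]
  [14, 19, -3, ∞, 39, 27, 21]
  [0, -12, -3, 21, 6, 0, 7]
  [-4, -2, 3, 33, 14, -8, 6]
  [-9, -21, -12, 30, 6, 0, -2]
  [9, -3, 6, 45, 24, 14, 16]
Answer: row 3 of C^⊗3 = [0, -12, -3, 21, 6, 0, 7]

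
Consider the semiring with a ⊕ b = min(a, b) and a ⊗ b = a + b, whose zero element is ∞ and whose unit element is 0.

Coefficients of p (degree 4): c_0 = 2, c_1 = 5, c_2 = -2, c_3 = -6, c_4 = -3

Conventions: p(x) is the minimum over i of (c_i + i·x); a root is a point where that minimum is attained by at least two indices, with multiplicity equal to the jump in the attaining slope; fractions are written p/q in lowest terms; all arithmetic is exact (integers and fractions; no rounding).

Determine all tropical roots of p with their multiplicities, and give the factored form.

hull edge (i=0, c=2) to (i=3, c=-6): slope -8/3, span 3
hull edge (i=3, c=-6) to (i=4, c=-3): slope 3, span 1
Factored form: p(x) = -3 ⊗ (x ⊕ (-3)) ⊗ (x ⊕ 8/3) ⊗ (x ⊕ 8/3) ⊗ (x ⊕ 8/3)
Answer: roots = -3 (mult 1), 8/3 (mult 3)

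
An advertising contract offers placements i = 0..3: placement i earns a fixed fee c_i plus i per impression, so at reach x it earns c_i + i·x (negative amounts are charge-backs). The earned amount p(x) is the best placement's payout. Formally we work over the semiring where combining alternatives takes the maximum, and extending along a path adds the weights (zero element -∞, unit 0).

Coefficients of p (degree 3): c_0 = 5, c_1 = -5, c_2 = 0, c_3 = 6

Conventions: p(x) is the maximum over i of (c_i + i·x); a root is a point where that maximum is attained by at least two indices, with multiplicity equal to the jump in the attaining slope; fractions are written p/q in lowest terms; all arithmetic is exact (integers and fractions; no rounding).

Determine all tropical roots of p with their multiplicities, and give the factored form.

hull edge (i=0, c=5) to (i=3, c=6): slope 1/3, span 3
Factored form: p(x) = 6 ⊗ (x ⊕ (-1/3)) ⊗ (x ⊕ (-1/3)) ⊗ (x ⊕ (-1/3))
Answer: roots = -1/3 (mult 3)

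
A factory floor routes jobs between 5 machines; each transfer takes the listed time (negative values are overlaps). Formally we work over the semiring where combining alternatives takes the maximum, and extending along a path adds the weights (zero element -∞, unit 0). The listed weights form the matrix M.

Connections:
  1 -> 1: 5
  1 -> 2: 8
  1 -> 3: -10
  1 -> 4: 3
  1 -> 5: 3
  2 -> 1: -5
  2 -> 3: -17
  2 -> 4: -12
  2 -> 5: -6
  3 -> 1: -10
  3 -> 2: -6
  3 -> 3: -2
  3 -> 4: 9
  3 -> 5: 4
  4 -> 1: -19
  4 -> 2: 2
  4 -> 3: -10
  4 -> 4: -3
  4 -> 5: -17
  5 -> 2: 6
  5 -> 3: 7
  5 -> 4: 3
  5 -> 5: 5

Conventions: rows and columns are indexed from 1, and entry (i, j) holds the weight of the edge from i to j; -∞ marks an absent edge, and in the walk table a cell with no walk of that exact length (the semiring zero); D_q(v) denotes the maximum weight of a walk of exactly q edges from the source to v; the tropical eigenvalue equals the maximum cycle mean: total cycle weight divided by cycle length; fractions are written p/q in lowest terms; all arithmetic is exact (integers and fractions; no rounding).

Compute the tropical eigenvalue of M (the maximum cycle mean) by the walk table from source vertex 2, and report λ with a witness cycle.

q=0: [-∞, 0, -∞, -∞, -∞]
q=1: [-5, -∞, -17, -12, -6]
q=2: [0, 3, 1, -2, -1]
q=3: [5, 8, 6, 10, 5]
q=4: [10, 13, 12, 15, 10]
q=5: [15, 18, 17, 21, 16]
Optimal cycle mean attained by: cycle 3->5->3, total 4 + 7, length 2.
Answer: λ = 11/2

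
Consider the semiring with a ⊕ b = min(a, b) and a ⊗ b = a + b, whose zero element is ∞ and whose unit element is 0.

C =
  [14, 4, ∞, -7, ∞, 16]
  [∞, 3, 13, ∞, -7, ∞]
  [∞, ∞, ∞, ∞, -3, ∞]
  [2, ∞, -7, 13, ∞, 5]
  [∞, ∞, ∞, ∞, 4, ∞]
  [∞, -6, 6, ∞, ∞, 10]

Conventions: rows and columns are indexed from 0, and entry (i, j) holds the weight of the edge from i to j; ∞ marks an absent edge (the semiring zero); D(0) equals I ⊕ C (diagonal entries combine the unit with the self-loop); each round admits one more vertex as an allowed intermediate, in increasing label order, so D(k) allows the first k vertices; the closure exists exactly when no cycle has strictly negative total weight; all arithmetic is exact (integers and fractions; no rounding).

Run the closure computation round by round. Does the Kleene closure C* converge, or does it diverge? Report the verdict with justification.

D(0):
  [0, 4, ∞, -7, ∞, 16]
  [∞, 0, 13, ∞, -7, ∞]
  [∞, ∞, 0, ∞, -3, ∞]
  [2, ∞, -7, 0, ∞, 5]
  [∞, ∞, ∞, ∞, 0, ∞]
  [∞, -6, 6, ∞, ∞, 0]
Detection: at round 1, diagonal entry (3, 3) turns strictly negative.
Key observation: the cycle 3->0->3 has total weight 2 + (-7), which is strictly negative.
Answer: DIVERGES — negative cycle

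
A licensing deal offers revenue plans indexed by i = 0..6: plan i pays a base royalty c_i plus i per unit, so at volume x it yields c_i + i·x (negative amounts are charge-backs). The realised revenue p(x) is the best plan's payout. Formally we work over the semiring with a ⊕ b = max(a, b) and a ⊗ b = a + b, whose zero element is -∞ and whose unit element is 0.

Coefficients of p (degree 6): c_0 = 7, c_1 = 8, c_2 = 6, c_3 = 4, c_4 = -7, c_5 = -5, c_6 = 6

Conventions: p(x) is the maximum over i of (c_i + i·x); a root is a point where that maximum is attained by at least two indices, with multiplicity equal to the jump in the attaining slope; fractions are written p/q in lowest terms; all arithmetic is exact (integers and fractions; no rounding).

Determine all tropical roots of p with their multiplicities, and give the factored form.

hull edge (i=0, c=7) to (i=1, c=8): slope 1, span 1
hull edge (i=1, c=8) to (i=6, c=6): slope -2/5, span 5
Factored form: p(x) = 6 ⊗ (x ⊕ (-1)) ⊗ (x ⊕ 2/5) ⊗ (x ⊕ 2/5) ⊗ (x ⊕ 2/5) ⊗ (x ⊕ 2/5) ⊗ (x ⊕ 2/5)
Answer: roots = -1 (mult 1), 2/5 (mult 5)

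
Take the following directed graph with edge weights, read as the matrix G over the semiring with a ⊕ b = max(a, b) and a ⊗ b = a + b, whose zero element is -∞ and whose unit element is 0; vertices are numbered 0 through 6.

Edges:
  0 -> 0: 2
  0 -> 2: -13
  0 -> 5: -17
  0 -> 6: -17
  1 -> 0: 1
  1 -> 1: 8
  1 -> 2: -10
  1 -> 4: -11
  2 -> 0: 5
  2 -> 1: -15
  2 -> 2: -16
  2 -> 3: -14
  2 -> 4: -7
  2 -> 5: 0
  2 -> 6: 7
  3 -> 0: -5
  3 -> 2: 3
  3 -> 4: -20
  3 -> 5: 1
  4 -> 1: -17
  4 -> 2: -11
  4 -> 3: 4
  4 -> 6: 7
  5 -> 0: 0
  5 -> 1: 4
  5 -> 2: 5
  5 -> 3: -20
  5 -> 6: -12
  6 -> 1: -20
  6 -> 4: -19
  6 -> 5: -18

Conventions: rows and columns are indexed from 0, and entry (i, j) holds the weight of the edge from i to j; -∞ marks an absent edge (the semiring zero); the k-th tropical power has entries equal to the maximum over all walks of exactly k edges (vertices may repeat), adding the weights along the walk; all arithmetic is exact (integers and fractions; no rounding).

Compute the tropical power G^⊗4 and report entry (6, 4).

G^⊗2:
  [4, -13, -11, -27, -20, -13, -6]
  [9, 16, -2, -7, -3, -10, -3]
  [7, 4, 5, -3, -12, -11, 0]
  [8, 5, 6, -11, -4, 3, 10]
  [-1, -9, 7, -25, -12, 5, -4]
  [10, 12, -6, -9, -2, 5, 12]
  [-18, -12, -13, -15, -31, -∞, -12]
G^⊗3:
  [6, -5, -8, -16, -18, -11, -4]
  [17, 24, 6, 1, 5, -2, 5]
  [10, 12, 0, -8, -2, 5, 12]
  [11, 13, 8, 0, -1, 6, 13]
  [12, 9, 10, -7, 0, 7, 14]
  [13, 20, 10, 2, 1, -6, 5]
  [-8, -4, -12, -27, -20, -13, -6]
G^⊗4:
  [8, 3, -6, -14, -15, -8, -1]
  [25, 32, 14, 9, 13, 6, 13]
  [13, 20, 10, 2, 1, 0, 7]
  [14, 21, 11, 3, 2, 8, 15]
  [15, 17, 12, 4, 3, 10, 17]
  [21, 28, 10, 5, 9, 10, 17]
  [-3, 4, -8, -16, -15, -12, -5]
Key observation: the optimum is the walk 6->1->1->1->4, with weight (-20) + 8 + 8 + (-11) = -15.
Optimal value attained by: walk 6->1->1->1->4.
Answer: (G^⊗4)[6][4] = -15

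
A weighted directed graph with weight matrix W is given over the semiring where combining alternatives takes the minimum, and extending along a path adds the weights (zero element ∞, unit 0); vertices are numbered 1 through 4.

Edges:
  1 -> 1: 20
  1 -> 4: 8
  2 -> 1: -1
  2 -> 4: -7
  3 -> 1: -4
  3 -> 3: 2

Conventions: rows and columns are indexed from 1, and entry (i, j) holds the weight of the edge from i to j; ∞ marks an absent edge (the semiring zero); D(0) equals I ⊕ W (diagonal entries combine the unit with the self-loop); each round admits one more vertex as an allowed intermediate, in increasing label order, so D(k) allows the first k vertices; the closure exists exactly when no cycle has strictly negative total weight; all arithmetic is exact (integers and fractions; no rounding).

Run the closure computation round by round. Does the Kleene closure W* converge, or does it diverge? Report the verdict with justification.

D(0):
  [0, ∞, ∞, 8]
  [-1, 0, ∞, -7]
  [-4, ∞, 0, ∞]
  [∞, ∞, ∞, 0]
D(1):
  [0, ∞, ∞, 8]
  [-1, 0, ∞, -7]
  [-4, ∞, 0, 4]
  [∞, ∞, ∞, 0]
D(2):
  [0, ∞, ∞, 8]
  [-1, 0, ∞, -7]
  [-4, ∞, 0, 4]
  [∞, ∞, ∞, 0]
D(3):
  [0, ∞, ∞, 8]
  [-1, 0, ∞, -7]
  [-4, ∞, 0, 4]
  [∞, ∞, ∞, 0]
D(4):
  [0, ∞, ∞, 8]
  [-1, 0, ∞, -7]
  [-4, ∞, 0, 4]
  [∞, ∞, ∞, 0]
Key observation: every diagonal entry stays at the unit through all rounds, so no improving cycle exists.
Answer: CONVERGES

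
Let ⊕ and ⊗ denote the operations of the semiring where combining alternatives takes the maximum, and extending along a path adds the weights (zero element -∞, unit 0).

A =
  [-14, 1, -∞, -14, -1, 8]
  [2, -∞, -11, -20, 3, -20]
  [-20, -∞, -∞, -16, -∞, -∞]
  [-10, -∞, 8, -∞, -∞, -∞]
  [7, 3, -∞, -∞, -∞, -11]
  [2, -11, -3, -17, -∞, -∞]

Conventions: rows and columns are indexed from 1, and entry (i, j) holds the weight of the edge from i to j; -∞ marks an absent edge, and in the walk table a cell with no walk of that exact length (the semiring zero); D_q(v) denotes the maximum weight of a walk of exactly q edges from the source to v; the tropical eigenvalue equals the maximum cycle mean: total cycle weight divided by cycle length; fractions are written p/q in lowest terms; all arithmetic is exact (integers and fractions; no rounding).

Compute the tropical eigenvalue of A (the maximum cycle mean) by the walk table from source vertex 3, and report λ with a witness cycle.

q=0: [-∞, -∞, 0, -∞, -∞, -∞]
q=1: [-20, -∞, -∞, -16, -∞, -∞]
q=2: [-26, -19, -8, -34, -21, -12]
q=3: [-10, -18, -15, -24, -16, -18]
q=4: [-9, -9, -16, -24, -11, -2]
q=5: [0, -8, -5, -19, -6, -1]
q=6: [1, 1, -4, -14, -1, 8]
Optimal cycle mean attained by: cycle 1->6->1, total 8 + 2, length 2.
Answer: λ = 5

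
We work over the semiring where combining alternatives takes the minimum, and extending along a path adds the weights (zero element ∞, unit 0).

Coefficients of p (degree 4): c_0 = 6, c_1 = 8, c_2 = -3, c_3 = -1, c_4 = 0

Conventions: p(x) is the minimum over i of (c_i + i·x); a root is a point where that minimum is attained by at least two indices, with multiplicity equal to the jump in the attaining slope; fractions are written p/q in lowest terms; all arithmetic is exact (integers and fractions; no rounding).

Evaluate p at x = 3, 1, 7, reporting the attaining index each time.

p(3) = min(6+0·3=6, 8+1·3=11, -3+2·3=3, -1+3·3=8, 0+4·3=12) = 3 (attained by i=2)
p(1) = min(6+0·1=6, 8+1·1=9, -3+2·1=-1, -1+3·1=2, 0+4·1=4) = -1 (attained by i=2)
p(7) = min(6+0·7=6, 8+1·7=15, -3+2·7=11, -1+3·7=20, 0+4·7=28) = 6 (attained by i=0)
Answer: p(3) = 3; p(1) = -1; p(7) = 6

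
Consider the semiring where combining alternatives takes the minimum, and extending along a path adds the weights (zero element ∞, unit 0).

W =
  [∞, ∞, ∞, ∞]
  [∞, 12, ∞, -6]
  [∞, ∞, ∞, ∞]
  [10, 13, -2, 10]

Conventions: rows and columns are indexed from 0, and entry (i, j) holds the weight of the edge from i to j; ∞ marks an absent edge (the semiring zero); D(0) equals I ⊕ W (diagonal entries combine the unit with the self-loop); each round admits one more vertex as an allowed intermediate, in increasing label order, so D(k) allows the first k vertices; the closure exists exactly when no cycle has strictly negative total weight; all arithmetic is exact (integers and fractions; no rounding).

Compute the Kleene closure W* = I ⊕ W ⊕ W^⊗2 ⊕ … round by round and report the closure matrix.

D(0):
  [0, ∞, ∞, ∞]
  [∞, 0, ∞, -6]
  [∞, ∞, 0, ∞]
  [10, 13, -2, 0]
D(1):
  [0, ∞, ∞, ∞]
  [∞, 0, ∞, -6]
  [∞, ∞, 0, ∞]
  [10, 13, -2, 0]
D(2):
  [0, ∞, ∞, ∞]
  [∞, 0, ∞, -6]
  [∞, ∞, 0, ∞]
  [10, 13, -2, 0]
D(3):
  [0, ∞, ∞, ∞]
  [∞, 0, ∞, -6]
  [∞, ∞, 0, ∞]
  [10, 13, -2, 0]
D(4):
  [0, ∞, ∞, ∞]
  [4, 0, -8, -6]
  [∞, ∞, 0, ∞]
  [10, 13, -2, 0]
Answer: W* = [[0, ∞, ∞, ∞], [4, 0, -8, -6], [∞, ∞, 0, ∞], [10, 13, -2, 0]]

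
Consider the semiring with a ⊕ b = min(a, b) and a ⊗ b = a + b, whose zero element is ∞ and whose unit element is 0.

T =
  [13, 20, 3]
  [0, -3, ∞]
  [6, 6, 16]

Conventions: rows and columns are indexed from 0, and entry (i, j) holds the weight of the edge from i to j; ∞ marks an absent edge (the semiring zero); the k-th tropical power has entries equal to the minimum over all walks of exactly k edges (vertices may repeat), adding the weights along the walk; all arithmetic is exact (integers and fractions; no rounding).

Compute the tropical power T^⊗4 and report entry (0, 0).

T^⊗2:
  [9, 9, 16]
  [-3, -6, 3]
  [6, 3, 9]
T^⊗3:
  [9, 6, 12]
  [-6, -9, 0]
  [3, 0, 9]
T^⊗4:
  [6, 3, 12]
  [-9, -12, -3]
  [0, -3, 6]
Key observation: the optimum is the walk 0->2->1->1->0, with weight 3 + 6 + (-3) + 0 = 6.
Optimal value attained by: walk 0->2->1->1->0.
Answer: (T^⊗4)[0][0] = 6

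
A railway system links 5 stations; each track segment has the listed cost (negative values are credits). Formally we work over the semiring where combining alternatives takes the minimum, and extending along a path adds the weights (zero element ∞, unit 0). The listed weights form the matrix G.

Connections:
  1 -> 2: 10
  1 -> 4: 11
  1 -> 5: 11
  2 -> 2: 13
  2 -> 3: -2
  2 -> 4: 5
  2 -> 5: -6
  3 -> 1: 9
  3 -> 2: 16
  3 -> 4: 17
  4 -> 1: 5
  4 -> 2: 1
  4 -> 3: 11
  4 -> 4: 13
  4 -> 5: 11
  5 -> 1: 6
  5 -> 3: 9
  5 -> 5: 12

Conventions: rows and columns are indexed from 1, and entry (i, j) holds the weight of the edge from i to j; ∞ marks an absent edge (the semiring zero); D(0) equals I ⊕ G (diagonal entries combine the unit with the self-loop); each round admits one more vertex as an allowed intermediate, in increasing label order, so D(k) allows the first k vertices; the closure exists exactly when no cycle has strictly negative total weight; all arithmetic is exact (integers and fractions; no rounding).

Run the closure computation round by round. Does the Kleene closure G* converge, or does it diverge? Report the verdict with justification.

D(0):
  [0, 10, ∞, 11, 11]
  [∞, 0, -2, 5, -6]
  [9, 16, 0, 17, ∞]
  [5, 1, 11, 0, 11]
  [6, ∞, 9, ∞, 0]
D(1):
  [0, 10, ∞, 11, 11]
  [∞, 0, -2, 5, -6]
  [9, 16, 0, 17, 20]
  [5, 1, 11, 0, 11]
  [6, 16, 9, 17, 0]
D(2):
  [0, 10, 8, 11, 4]
  [∞, 0, -2, 5, -6]
  [9, 16, 0, 17, 10]
  [5, 1, -1, 0, -5]
  [6, 16, 9, 17, 0]
D(3):
  [0, 10, 8, 11, 4]
  [7, 0, -2, 5, -6]
  [9, 16, 0, 17, 10]
  [5, 1, -1, 0, -5]
  [6, 16, 9, 17, 0]
D(4):
  [0, 10, 8, 11, 4]
  [7, 0, -2, 5, -6]
  [9, 16, 0, 17, 10]
  [5, 1, -1, 0, -5]
  [6, 16, 9, 17, 0]
D(5):
  [0, 10, 8, 11, 4]
  [0, 0, -2, 5, -6]
  [9, 16, 0, 17, 10]
  [1, 1, -1, 0, -5]
  [6, 16, 9, 17, 0]
Key observation: every diagonal entry stays at the unit through all rounds, so no improving cycle exists.
Answer: CONVERGES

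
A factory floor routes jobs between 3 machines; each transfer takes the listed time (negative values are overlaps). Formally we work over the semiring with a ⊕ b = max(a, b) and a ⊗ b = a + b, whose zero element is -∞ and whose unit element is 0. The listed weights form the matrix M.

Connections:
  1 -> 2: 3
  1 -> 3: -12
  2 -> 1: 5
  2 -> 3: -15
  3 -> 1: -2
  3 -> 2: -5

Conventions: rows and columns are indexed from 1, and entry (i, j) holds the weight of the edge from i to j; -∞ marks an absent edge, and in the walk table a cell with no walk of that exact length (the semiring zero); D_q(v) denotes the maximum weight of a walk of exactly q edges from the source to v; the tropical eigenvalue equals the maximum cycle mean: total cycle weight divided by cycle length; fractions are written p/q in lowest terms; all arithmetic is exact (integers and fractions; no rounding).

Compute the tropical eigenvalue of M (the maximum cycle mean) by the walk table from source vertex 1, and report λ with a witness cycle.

q=0: [0, -∞, -∞]
q=1: [-∞, 3, -12]
q=2: [8, -17, -12]
q=3: [-12, 11, -4]
Optimal cycle mean attained by: cycle 1->2->1, total 3 + 5, length 2.
Answer: λ = 4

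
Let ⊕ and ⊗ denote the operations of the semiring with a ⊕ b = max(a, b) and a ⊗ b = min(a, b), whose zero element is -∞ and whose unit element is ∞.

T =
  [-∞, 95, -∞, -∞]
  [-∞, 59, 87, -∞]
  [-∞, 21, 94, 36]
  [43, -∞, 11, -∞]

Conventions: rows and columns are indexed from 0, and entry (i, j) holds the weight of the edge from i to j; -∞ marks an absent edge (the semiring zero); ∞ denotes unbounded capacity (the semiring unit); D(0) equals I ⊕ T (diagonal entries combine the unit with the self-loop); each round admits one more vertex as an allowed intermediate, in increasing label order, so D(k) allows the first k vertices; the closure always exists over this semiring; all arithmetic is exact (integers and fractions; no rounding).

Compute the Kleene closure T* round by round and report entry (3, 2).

D(0):
  [∞, 95, -∞, -∞]
  [-∞, ∞, 87, -∞]
  [-∞, 21, ∞, 36]
  [43, -∞, 11, ∞]
D(1):
  [∞, 95, -∞, -∞]
  [-∞, ∞, 87, -∞]
  [-∞, 21, ∞, 36]
  [43, 43, 11, ∞]
D(2):
  [∞, 95, 87, -∞]
  [-∞, ∞, 87, -∞]
  [-∞, 21, ∞, 36]
  [43, 43, 43, ∞]
D(3):
  [∞, 95, 87, 36]
  [-∞, ∞, 87, 36]
  [-∞, 21, ∞, 36]
  [43, 43, 43, ∞]
D(4):
  [∞, 95, 87, 36]
  [36, ∞, 87, 36]
  [36, 36, ∞, 36]
  [43, 43, 43, ∞]
Answer: T*[3][2] = 43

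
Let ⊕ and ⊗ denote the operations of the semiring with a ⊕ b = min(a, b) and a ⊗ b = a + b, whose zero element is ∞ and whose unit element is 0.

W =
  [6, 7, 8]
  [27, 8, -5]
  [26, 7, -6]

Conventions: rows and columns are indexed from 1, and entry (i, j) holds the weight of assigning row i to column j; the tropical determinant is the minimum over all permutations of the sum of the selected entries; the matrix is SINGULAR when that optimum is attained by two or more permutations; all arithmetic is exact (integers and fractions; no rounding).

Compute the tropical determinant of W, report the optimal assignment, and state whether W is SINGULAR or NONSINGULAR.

σ = (1, 2, 3): 6 + 8 + (-6) = 8
σ = (1, 3, 2): 6 + (-5) + 7 = 8
σ = (2, 1, 3): 7 + 27 + (-6) = 28
σ = (2, 3, 1): 7 + (-5) + 26 = 28
σ = (3, 1, 2): 8 + 27 + 7 = 42
σ = (3, 2, 1): 8 + 8 + 26 = 42
Optimal value attained by: σ = (1, 2, 3).
Answer: det⊕(W) = 8; verdict: SINGULAR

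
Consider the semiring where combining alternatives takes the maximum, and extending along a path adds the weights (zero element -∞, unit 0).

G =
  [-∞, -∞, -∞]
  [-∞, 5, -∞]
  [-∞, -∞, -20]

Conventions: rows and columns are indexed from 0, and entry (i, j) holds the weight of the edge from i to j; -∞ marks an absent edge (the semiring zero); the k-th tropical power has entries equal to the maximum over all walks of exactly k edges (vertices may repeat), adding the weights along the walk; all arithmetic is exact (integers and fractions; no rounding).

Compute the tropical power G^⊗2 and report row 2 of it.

G^⊗2:
  [-∞, -∞, -∞]
  [-∞, 10, -∞]
  [-∞, -∞, -40]
Answer: row 2 of G^⊗2 = [-∞, -∞, -40]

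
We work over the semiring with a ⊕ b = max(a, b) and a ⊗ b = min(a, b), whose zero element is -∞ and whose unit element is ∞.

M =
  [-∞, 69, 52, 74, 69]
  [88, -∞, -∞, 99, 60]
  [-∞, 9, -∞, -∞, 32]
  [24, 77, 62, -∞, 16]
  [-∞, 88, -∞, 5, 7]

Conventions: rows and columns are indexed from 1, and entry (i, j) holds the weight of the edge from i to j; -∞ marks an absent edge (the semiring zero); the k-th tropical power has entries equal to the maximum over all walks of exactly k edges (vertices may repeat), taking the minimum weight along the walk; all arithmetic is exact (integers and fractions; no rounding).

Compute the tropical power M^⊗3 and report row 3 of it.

M^⊗2:
  [69, 74, 62, 69, 60]
  [24, 77, 62, 74, 69]
  [9, 32, -∞, 9, 9]
  [77, 24, 24, 77, 60]
  [88, 7, 5, 88, 60]
M^⊗3:
  [74, 69, 62, 74, 69]
  [77, 74, 62, 77, 60]
  [32, 9, 9, 32, 32]
  [24, 77, 62, 74, 69]
  [24, 77, 62, 74, 69]
Answer: row 3 of M^⊗3 = [32, 9, 9, 32, 32]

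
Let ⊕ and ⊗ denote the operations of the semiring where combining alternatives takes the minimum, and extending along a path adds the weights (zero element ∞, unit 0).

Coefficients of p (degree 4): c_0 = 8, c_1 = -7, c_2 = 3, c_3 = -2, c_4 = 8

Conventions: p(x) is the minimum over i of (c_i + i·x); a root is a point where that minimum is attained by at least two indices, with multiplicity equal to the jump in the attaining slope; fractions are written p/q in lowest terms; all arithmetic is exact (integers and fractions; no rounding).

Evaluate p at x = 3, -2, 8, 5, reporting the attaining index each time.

p(3) = min(8+0·3=8, -7+1·3=-4, 3+2·3=9, -2+3·3=7, 8+4·3=20) = -4 (attained by i=1)
p(-2) = min(8+0·(-2)=8, -7+1·(-2)=-9, 3+2·(-2)=-1, -2+3·(-2)=-8, 8+4·(-2)=0) = -9 (attained by i=1)
p(8) = min(8+0·8=8, -7+1·8=1, 3+2·8=19, -2+3·8=22, 8+4·8=40) = 1 (attained by i=1)
p(5) = min(8+0·5=8, -7+1·5=-2, 3+2·5=13, -2+3·5=13, 8+4·5=28) = -2 (attained by i=1)
Answer: p(3) = -4; p(-2) = -9; p(8) = 1; p(5) = -2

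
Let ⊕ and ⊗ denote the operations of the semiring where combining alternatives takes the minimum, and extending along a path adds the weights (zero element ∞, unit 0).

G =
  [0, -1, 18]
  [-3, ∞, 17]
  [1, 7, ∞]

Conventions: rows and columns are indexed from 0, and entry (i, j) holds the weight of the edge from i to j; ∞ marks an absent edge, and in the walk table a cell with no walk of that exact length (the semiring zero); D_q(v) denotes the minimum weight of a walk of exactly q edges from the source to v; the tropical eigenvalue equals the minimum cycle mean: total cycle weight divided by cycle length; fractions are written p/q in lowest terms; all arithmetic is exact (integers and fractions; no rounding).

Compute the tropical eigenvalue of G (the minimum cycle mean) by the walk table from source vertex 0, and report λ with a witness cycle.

q=0: [0, ∞, ∞]
q=1: [0, -1, 18]
q=2: [-4, -1, 16]
q=3: [-4, -5, 14]
Optimal cycle mean attained by: cycle 0->1->0, total (-1) + (-3), length 2.
Answer: λ = -2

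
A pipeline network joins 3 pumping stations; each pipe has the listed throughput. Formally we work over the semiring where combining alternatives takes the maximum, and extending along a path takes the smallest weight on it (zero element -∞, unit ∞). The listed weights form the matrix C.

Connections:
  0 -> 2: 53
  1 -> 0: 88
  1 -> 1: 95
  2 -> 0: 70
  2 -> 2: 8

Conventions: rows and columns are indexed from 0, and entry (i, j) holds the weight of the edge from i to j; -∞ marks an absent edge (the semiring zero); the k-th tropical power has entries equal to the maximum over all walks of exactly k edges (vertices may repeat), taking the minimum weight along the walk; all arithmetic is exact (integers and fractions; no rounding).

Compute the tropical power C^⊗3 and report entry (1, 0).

C^⊗2:
  [53, -∞, 8]
  [88, 95, 53]
  [8, -∞, 53]
C^⊗3:
  [8, -∞, 53]
  [88, 95, 53]
  [53, -∞, 8]
Key observation: the optimum is the walk 1->1->1->0, with weight 95 min 95 min 88 = 88.
Optimal value attained by: walk 1->1->1->0.
Answer: (C^⊗3)[1][0] = 88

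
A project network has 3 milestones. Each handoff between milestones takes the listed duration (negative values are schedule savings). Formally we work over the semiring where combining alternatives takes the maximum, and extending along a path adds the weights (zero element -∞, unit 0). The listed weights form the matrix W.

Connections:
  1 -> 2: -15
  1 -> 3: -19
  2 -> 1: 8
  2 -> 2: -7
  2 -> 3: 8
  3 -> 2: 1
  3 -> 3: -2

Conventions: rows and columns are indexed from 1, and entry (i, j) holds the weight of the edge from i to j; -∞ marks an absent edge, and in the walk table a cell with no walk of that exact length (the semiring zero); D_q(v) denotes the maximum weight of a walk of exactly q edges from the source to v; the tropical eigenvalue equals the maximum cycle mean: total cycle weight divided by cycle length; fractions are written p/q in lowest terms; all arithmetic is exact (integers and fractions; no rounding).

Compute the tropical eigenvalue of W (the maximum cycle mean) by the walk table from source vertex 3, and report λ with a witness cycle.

q=0: [-∞, -∞, 0]
q=1: [-∞, 1, -2]
q=2: [9, -1, 9]
q=3: [7, 10, 7]
Optimal cycle mean attained by: cycle 2->3->2, total 8 + 1, length 2.
Answer: λ = 9/2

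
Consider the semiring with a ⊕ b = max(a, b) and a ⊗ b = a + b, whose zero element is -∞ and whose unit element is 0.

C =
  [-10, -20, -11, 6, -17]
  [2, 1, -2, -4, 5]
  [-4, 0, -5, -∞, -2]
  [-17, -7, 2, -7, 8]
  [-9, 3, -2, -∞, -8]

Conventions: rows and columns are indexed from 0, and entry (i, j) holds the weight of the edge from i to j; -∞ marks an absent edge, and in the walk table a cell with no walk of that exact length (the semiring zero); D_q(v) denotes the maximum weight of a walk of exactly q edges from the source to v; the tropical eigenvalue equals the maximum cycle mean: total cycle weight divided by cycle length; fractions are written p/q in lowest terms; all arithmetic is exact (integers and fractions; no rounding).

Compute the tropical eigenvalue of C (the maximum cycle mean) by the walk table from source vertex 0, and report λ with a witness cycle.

q=0: [0, -∞, -∞, -∞, -∞]
q=1: [-10, -20, -11, 6, -17]
q=2: [-11, -1, 8, -1, 14]
q=3: [5, 17, 12, -5, 7]
q=4: [19, 18, 15, 13, 22]
q=5: [20, 25, 20, 25, 23]
Optimal cycle mean attained by: cycle 0->3->4->1->0, total 6 + 8 + 3 + 2, length 4.
Answer: λ = 19/4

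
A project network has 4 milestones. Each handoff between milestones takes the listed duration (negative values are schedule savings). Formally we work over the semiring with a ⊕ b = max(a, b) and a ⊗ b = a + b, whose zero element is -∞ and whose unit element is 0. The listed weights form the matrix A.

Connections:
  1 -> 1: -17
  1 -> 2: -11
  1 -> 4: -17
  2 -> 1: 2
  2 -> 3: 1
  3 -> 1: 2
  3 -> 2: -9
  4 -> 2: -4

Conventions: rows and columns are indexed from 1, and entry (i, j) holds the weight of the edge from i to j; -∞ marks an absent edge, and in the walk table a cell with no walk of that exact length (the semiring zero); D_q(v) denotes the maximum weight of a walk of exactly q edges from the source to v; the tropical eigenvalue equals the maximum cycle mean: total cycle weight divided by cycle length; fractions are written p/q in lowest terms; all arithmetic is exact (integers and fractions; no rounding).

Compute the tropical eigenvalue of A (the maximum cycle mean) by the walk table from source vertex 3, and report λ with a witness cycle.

q=0: [-∞, -∞, 0, -∞]
q=1: [2, -9, -∞, -∞]
q=2: [-7, -9, -8, -15]
q=3: [-6, -17, -8, -24]
q=4: [-6, -17, -16, -23]
Optimal cycle mean attained by: cycle 1->2->3->1, total (-11) + 1 + 2, length 3.
Answer: λ = -8/3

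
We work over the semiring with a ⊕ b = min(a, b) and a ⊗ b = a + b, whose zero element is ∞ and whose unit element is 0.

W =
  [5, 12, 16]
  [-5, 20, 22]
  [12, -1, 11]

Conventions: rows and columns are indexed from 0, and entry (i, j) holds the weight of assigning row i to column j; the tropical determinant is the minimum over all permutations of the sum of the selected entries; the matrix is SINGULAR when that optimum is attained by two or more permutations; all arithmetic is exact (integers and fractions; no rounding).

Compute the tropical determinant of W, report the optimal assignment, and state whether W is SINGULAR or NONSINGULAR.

σ = (0, 1, 2): 5 + 20 + 11 = 36
σ = (0, 2, 1): 5 + 22 + (-1) = 26
σ = (1, 0, 2): 12 + (-5) + 11 = 18
σ = (1, 2, 0): 12 + 22 + 12 = 46
σ = (2, 0, 1): 16 + (-5) + (-1) = 10
σ = (2, 1, 0): 16 + 20 + 12 = 48
Optimal value attained by: σ = (2, 0, 1).
Answer: det⊕(W) = 10; verdict: NONSINGULAR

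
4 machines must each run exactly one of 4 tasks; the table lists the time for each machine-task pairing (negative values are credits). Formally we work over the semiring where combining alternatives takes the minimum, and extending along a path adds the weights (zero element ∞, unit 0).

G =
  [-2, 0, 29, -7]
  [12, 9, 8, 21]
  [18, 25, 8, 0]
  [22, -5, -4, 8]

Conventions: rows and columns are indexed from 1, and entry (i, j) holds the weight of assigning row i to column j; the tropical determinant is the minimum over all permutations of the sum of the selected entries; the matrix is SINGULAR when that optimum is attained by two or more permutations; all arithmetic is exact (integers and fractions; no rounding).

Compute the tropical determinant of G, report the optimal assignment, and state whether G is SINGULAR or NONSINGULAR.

σ = (1, 2, 3, 4): (-2) + 9 + 8 + 8 = 23
σ = (1, 2, 4, 3): (-2) + 9 + 0 + (-4) = 3
σ = (1, 3, 2, 4): (-2) + 8 + 25 + 8 = 39
σ = (1, 3, 4, 2): (-2) + 8 + 0 + (-5) = 1
σ = (1, 4, 2, 3): (-2) + 21 + 25 + (-4) = 40
σ = (1, 4, 3, 2): (-2) + 21 + 8 + (-5) = 22
σ = (2, 1, 3, 4): 0 + 12 + 8 + 8 = 28
σ = (2, 1, 4, 3): 0 + 12 + 0 + (-4) = 8
σ = (2, 3, 1, 4): 0 + 8 + 18 + 8 = 34
σ = (2, 3, 4, 1): 0 + 8 + 0 + 22 = 30
σ = (2, 4, 1, 3): 0 + 21 + 18 + (-4) = 35
σ = (2, 4, 3, 1): 0 + 21 + 8 + 22 = 51
σ = (3, 1, 2, 4): 29 + 12 + 25 + 8 = 74
σ = (3, 1, 4, 2): 29 + 12 + 0 + (-5) = 36
σ = (3, 2, 1, 4): 29 + 9 + 18 + 8 = 64
σ = (3, 2, 4, 1): 29 + 9 + 0 + 22 = 60
σ = (3, 4, 1, 2): 29 + 21 + 18 + (-5) = 63
σ = (3, 4, 2, 1): 29 + 21 + 25 + 22 = 97
σ = (4, 1, 2, 3): (-7) + 12 + 25 + (-4) = 26
σ = (4, 1, 3, 2): (-7) + 12 + 8 + (-5) = 8
σ = (4, 2, 1, 3): (-7) + 9 + 18 + (-4) = 16
σ = (4, 2, 3, 1): (-7) + 9 + 8 + 22 = 32
σ = (4, 3, 1, 2): (-7) + 8 + 18 + (-5) = 14
σ = (4, 3, 2, 1): (-7) + 8 + 25 + 22 = 48
Optimal value attained by: σ = (1, 3, 4, 2).
Answer: det⊕(G) = 1; verdict: NONSINGULAR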